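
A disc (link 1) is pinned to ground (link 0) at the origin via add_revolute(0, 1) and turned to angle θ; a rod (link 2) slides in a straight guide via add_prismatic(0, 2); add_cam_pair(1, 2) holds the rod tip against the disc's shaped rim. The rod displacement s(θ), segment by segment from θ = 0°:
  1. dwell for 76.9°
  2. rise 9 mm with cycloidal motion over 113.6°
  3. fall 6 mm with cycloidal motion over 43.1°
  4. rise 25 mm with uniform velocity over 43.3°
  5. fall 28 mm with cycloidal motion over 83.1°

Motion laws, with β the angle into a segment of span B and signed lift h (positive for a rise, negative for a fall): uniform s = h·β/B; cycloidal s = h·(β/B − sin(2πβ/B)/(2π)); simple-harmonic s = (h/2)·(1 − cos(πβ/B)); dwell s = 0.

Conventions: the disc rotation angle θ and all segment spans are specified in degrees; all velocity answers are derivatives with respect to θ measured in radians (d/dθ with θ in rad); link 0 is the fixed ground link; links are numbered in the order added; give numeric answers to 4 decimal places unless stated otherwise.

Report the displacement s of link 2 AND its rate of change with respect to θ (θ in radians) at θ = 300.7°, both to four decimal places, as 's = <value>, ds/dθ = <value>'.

segment 1 (0° to 76.9°, dwell): s unchanged at 0.0000
segment 2 (76.9° to 190.5°, cycloidal, h = 9) is passed completely: s = 0.0000 + (9) = 9.0000
segment 3 (190.5° to 233.6°, cycloidal, h = -6) is passed completely: s = 9.0000 + (-6) = 3.0000
segment 4 (233.6° to 276.9°, uniform, h = 25) is passed completely: s = 3.0000 + (25) = 28.0000
θ = 300.7° falls in segment 5 (276.9° to 360°, cycloidal, h = -28): β = 300.7 − 276.9 = 23.8°, B = 83.1°; Δs = -28·(0.2864 − sin(2π·0.2864)/(2π)) = -3.6790; s = 28.0000 − 3.6790 = 24.3210
velocity in seg [276.9°–360°] (cycloidal), θ in radians: β = 23.8° = 0.4154 rad, B = 83.1° = 1.4504 rad; ds/dθ = (h/B)(1 − cos(2πβ/B)) = ((-28)/1.4504)(1 − cos(2π·0.2864)) = -23.682580 mm/rad

s = 24.3210, ds/dθ = -23.6826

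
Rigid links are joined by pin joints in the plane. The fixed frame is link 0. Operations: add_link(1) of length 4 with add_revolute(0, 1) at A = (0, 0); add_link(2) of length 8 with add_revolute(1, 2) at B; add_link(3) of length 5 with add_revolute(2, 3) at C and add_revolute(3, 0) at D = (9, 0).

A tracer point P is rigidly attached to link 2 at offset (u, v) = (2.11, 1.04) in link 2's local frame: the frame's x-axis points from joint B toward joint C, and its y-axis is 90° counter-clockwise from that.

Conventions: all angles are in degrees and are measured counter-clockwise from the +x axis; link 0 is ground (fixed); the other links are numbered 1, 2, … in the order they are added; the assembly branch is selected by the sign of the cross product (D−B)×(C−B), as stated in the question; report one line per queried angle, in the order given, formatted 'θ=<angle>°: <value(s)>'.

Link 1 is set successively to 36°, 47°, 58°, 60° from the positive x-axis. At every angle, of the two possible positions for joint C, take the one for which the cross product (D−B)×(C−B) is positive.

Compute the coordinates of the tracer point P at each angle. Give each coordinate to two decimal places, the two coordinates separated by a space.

A=(0,0), D=(9.00,0)
θ=36°: B = A + 4.00·(cos36°, sin36°) = (3.2361, 2.3511)
θ=36°: |BD| = 6.2250
θ=36°: circle(B,8.00) ∩ circle(D,5.00): a=6.2450, h=5.0000
θ=36°:   candidates: C₊=(10.9070,4.6221) cross=31.125; C₋=(7.1301,-4.6372) cross=-31.125
θ=36°:   branch + wants cross > 0 → take C=(10.9070,4.6221) (cross=31.125)
θ=36°: ex = (C−B)/|BC| = (0.9589,0.2839); ey = (-0.2839,0.9589)
θ=36°: P = B + 2.11·ex + 1.04·ey = (4.9641,3.9473)
θ=47°: B = A + 4.00·(cos47°, sin47°) = (2.7280, 2.9254)
θ=47°: |BD| = 6.9207
θ=47°: circle(B,8.00) ∩ circle(D,5.00): a=6.2780, h=4.9585
θ=47°:   candidates: C₊=(10.5135,4.7654) cross=34.316; C₋=(6.3215,-4.2221) cross=-34.316
θ=47°:   branch + wants cross > 0 → take C=(10.5135,4.7654) (cross=34.316)
θ=47°: ex = (C−B)/|BC| = (0.9732,0.2300); ey = (-0.2300,0.9732)
θ=47°: P = B + 2.11·ex + 1.04·ey = (4.5422,4.4228)
θ=58°: B = A + 4.00·(cos58°, sin58°) = (2.1197, 3.3922)
θ=58°: |BD| = 7.6711
θ=58°: circle(B,8.00) ∩ circle(D,5.00): a=6.3776, h=4.8298
θ=58°:   candidates: C₊=(9.9755,4.9039) cross=37.050; C₋=(5.7041,-3.7599) cross=-37.050
θ=58°:   branch + wants cross > 0 → take C=(9.9755,4.9039) (cross=37.050)
θ=58°: ex = (C−B)/|BC| = (0.9820,0.1890); ey = (-0.1890,0.9820)
θ=58°: P = B + 2.11·ex + 1.04·ey = (3.9951,4.8122)
θ=60°: B = A + 4.00·(cos60°, sin60°) = (2.0000, 3.4641)
θ=60°: |BD| = 7.8102
θ=60°: circle(B,8.00) ∩ circle(D,5.00): a=6.4018, h=4.7975
θ=60°:   candidates: C₊=(9.8656,4.9245) cross=37.470; C₋=(5.6098,-3.6752) cross=-37.470
θ=60°:   branch + wants cross > 0 → take C=(9.8656,4.9245) (cross=37.470)
θ=60°: ex = (C−B)/|BC| = (0.9832,0.1826); ey = (-0.1826,0.9832)
θ=60°: P = B + 2.11·ex + 1.04·ey = (3.8847,4.8718)

θ=36°: 4.96 3.95
θ=47°: 4.54 4.42
θ=58°: 4.00 4.81
θ=60°: 3.88 4.87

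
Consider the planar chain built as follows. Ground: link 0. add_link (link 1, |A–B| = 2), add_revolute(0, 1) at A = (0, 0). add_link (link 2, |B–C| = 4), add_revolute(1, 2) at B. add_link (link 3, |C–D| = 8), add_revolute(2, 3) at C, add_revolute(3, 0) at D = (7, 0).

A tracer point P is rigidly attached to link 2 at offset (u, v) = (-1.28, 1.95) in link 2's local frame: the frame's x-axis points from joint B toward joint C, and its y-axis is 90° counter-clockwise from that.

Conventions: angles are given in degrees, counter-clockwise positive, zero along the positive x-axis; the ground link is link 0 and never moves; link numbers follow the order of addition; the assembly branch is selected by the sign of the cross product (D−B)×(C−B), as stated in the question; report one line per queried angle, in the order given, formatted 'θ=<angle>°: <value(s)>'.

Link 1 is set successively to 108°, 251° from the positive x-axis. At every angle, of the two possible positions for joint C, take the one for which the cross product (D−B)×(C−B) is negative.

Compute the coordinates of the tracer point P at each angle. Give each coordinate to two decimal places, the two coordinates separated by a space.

A=(0,0), D=(7.00,0)
θ=108°: B = A + 2.00·(cos108°, sin108°) = (-0.6180, 1.9021)
θ=108°: |BD| = 7.8519
θ=108°: circle(B,4.00) ∩ circle(D,8.00): a=0.8694, h=3.9044
θ=108°:   candidates: C₊=(1.1713,5.4796) cross=30.657; C₋=(-0.7204,-2.0966) cross=-30.657
θ=108°:   branch - wants cross < 0 → take C=(-0.7204,-2.0966) (cross=-30.657)
θ=108°: ex = (C−B)/|BC| = (-0.0256,-0.9997); ey = (0.9997,-0.0256)
θ=108°: P = B + -1.28·ex + 1.95·ey = (1.3641,3.1318)
θ=251°: B = A + 2.00·(cos251°, sin251°) = (-0.6511, -1.8910)
θ=251°: |BD| = 7.8814
θ=251°: circle(B,4.00) ∩ circle(D,8.00): a=0.8955, h=3.8985
θ=251°:   candidates: C₊=(-0.7172,2.1084) cross=30.725; C₋=(1.1536,-5.4608) cross=-30.725
θ=251°:   branch - wants cross < 0 → take C=(1.1536,-5.4608) (cross=-30.725)
θ=251°: ex = (C−B)/|BC| = (0.4512,-0.8924); ey = (0.8924,0.4512)
θ=251°: P = B + -1.28·ex + 1.95·ey = (0.5116,0.1311)

θ=108°: 1.36 3.13
θ=251°: 0.51 0.13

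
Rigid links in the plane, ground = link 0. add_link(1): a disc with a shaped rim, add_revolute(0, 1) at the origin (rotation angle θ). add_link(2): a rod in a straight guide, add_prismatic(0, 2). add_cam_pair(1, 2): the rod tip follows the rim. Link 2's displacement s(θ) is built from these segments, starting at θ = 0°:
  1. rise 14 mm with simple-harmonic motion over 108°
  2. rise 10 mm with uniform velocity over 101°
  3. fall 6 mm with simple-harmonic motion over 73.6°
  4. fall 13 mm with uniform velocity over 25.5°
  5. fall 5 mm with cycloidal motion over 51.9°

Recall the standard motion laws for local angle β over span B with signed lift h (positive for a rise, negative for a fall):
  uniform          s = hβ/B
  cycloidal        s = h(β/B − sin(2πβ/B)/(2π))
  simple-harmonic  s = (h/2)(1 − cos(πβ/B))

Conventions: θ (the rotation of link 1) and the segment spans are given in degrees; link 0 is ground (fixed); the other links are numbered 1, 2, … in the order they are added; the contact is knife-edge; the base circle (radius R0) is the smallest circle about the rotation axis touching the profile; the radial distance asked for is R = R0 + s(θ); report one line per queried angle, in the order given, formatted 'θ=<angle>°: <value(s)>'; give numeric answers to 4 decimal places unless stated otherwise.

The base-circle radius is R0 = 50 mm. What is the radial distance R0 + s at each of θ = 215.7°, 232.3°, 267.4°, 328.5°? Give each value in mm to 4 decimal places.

segment 1 (0° to 108°, simple-harmonic, h = 14) is passed completely: s = 0.0000 + (14) = 14.0000
segment 2 (108° to 209°, uniform, h = 10) is passed completely: s = 14.0000 + (10) = 24.0000
θ = 215.7° falls in segment 3 (209° to 282.6°, simple-harmonic, h = -6): β = 215.7 − 209 = 6.7°, B = 73.6°; Δs = -6/2·(1 − cos(π·0.0910)) = -0.1218; s = 24.0000 − 0.1218 = 23.8782
θ = 232.3° falls in segment 3 (209° to 282.6°, simple-harmonic, h = -6): β = 232.3 − 209 = 23.3°, B = 73.6°; Δs = -6/2·(1 − cos(π·0.3166)) = -1.3654; s = 24.0000 − 1.3654 = 22.6346
θ = 267.4° falls in segment 3 (209° to 282.6°, simple-harmonic, h = -6): β = 267.4 − 209 = 58.4°, B = 73.6°; Δs = -6/2·(1 − cos(π·0.7935)) = -5.3904; s = 24.0000 − 5.3904 = 18.6096
segment 3 (209° to 282.6°, simple-harmonic, h = -6) is passed completely: s = 24.0000 + (-6) = 18.0000
segment 4 (282.6° to 308.1°, uniform, h = -13) is passed completely: s = 18.0000 + (-13) = 5.0000
θ = 328.5° falls in segment 5 (308.1° to 360°, cycloidal, h = -5): β = 328.5 − 308.1 = 20.4°, B = 51.9°; Δs = -5·(0.3931 − sin(2π·0.3931)/(2π)) = -1.4700; s = 5.0000 − 1.4700 = 3.5300
θ=215.7°: R = R0 + s = 50 + 23.8782 = 73.8782
θ=232.3°: R = R0 + s = 50 + 22.6346 = 72.6346
θ=267.4°: R = R0 + s = 50 + 18.6096 = 68.6096
θ=328.5°: R = R0 + s = 50 + 3.5300 = 53.5300

θ=215.7°: 73.8782
θ=232.3°: 72.6346
θ=267.4°: 68.6096
θ=328.5°: 53.5300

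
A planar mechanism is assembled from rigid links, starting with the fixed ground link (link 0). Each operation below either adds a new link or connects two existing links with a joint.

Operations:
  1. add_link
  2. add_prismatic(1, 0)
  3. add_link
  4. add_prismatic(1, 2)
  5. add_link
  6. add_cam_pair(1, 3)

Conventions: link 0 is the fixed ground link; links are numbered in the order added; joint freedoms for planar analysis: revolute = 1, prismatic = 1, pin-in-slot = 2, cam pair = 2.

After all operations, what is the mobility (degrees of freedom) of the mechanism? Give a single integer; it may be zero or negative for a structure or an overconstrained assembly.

ground; <1,0,0>
#1 <2,0,0>
P:1↔0 J1 <2,1,0>
#2 <3,1,0>
P:1↔2 J1 <3,2,0>
#3 <4,2,0>
C:1↔3 J2 <4,2,1>
3×3 − 2×2 − 1×1 = 4

M = 4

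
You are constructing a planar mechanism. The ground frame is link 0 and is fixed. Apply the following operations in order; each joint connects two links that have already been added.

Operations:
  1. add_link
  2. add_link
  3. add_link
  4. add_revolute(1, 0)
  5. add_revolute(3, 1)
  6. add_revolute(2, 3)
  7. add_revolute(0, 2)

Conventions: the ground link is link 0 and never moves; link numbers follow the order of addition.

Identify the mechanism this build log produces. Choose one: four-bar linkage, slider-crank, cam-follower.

links: 4 (incl. ground); joints: 4 revolute, 0 prismatic, 0 higher (cam) pair, forming one closed loop
4 links in a single 4R loop → four-bar linkage

four-bar linkage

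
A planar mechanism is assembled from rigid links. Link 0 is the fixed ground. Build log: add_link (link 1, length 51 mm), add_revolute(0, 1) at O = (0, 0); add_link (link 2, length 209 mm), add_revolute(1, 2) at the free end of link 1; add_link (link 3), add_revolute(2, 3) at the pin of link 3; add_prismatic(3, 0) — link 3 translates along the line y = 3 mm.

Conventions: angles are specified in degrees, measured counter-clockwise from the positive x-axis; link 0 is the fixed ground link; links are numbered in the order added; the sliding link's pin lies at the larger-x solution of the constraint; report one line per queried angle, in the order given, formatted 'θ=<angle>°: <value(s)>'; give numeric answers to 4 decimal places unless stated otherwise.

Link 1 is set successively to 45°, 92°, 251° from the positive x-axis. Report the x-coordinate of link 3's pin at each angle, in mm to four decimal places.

geometry: r = 51 mm, L = 209 mm, e = 3 mm
θ=45°: crank pin P = (r cos θ, r sin θ) = (36.062446, 36.062446)
θ=45°: h = r sin θ − e = 36.062446 − 3 = 33.062446
θ=45°: x = r cos θ + √(L² − h²) = 36.062446 + 206.368299 = 242.430744
θ=92°: crank pin P = (r cos θ, r sin θ) = (-1.779874, 50.968932)
θ=92°: h = r sin θ − e = 50.968932 − 3 = 47.968932
θ=92°: x = r cos θ + √(L² − h²) = -1.779874 + 203.420701 = 201.640827
θ=251°: crank pin P = (r cos θ, r sin θ) = (-16.603976, -48.221447)
θ=251°: h = r sin θ − e = -48.221447 − 3 = -51.221447
θ=251°: x = r cos θ + √(L² − h²) = -16.603976 + 202.626166 = 186.022191

θ=45°: 242.4307
θ=92°: 201.6408
θ=251°: 186.0222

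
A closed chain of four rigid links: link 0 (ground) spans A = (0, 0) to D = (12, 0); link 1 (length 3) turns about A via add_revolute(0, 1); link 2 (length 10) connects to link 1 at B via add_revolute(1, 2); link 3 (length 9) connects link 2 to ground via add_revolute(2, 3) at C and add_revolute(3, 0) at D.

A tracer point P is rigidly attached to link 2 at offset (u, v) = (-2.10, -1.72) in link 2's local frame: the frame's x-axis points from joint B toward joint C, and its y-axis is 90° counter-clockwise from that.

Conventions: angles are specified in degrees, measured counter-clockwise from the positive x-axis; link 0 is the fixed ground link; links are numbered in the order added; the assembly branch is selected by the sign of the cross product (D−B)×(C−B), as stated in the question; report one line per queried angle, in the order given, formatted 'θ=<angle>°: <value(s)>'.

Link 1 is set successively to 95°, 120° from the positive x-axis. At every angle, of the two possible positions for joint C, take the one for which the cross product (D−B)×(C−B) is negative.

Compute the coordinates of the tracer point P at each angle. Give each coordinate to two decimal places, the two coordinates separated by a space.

A=(0,0), D=(12.00,0)
θ=95°: B = A + 3.00·(cos95°, sin95°) = (-0.2615, 2.9886)
θ=95°: |BD| = 12.6204
θ=95°: circle(B,10.00) ∩ circle(D,9.00): a=7.0630, h=7.0792
θ=95°:   candidates: C₊=(8.2770,8.1938) cross=89.342; C₋=(4.9242,-5.5618) cross=-89.342
θ=95°:   branch - wants cross < 0 → take C=(4.9242,-5.5618) (cross=-89.342)
θ=95°: ex = (C−B)/|BC| = (0.5186,-0.8550); ey = (0.8550,0.5186)
θ=95°: P = B + -2.10·ex + -1.72·ey = (-2.8211,3.8922)
θ=120°: B = A + 3.00·(cos120°, sin120°) = (-1.5000, 2.5981)
θ=120°: |BD| = 13.7477
θ=120°: circle(B,10.00) ∩ circle(D,9.00): a=7.5649, h=6.5401
θ=120°:   candidates: C₊=(7.1645,7.5907) cross=89.911; C₋=(4.6926,-5.2538) cross=-89.911
θ=120°:   branch - wants cross < 0 → take C=(4.6926,-5.2538) (cross=-89.911)
θ=120°: ex = (C−B)/|BC| = (0.6193,-0.7852); ey = (0.7852,0.6193)
θ=120°: P = B + -2.10·ex + -1.72·ey = (-4.1510,3.1818)

θ=95°: -2.82 3.89
θ=120°: -4.15 3.18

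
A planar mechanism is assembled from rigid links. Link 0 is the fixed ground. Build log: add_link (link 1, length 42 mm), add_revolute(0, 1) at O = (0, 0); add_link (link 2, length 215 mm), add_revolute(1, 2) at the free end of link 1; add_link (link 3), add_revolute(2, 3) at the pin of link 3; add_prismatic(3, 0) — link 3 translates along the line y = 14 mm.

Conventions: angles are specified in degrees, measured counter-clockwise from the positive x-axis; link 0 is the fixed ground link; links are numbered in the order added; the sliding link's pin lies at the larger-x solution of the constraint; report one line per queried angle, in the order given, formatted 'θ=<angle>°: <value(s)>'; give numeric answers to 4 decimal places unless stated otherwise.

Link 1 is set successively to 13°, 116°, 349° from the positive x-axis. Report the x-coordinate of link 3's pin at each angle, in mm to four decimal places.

geometry: r = 42 mm, L = 215 mm, e = 14 mm
θ=13°: crank pin P = (r cos θ, r sin θ) = (40.923543, 9.447944)
θ=13°: h = r sin θ − e = 9.447944 − 14 = -4.552056
θ=13°: x = r cos θ + √(L² − h²) = 40.923543 + 214.951806 = 255.875348
θ=116°: crank pin P = (r cos θ, r sin θ) = (-18.411588, 37.749350)
θ=116°: h = r sin θ − e = 37.749350 − 14 = 23.749350
θ=116°: x = r cos θ + √(L² − h²) = -18.411588 + 213.684273 = 195.272684
θ=349°: crank pin P = (r cos θ, r sin θ) = (41.228342, -8.013978)
θ=349°: h = r sin θ − e = -8.013978 − 14 = -22.013978
θ=349°: x = r cos θ + √(L² − h²) = 41.228342 + 213.870018 = 255.098360

θ=13°: 255.8753
θ=116°: 195.2727
θ=349°: 255.0984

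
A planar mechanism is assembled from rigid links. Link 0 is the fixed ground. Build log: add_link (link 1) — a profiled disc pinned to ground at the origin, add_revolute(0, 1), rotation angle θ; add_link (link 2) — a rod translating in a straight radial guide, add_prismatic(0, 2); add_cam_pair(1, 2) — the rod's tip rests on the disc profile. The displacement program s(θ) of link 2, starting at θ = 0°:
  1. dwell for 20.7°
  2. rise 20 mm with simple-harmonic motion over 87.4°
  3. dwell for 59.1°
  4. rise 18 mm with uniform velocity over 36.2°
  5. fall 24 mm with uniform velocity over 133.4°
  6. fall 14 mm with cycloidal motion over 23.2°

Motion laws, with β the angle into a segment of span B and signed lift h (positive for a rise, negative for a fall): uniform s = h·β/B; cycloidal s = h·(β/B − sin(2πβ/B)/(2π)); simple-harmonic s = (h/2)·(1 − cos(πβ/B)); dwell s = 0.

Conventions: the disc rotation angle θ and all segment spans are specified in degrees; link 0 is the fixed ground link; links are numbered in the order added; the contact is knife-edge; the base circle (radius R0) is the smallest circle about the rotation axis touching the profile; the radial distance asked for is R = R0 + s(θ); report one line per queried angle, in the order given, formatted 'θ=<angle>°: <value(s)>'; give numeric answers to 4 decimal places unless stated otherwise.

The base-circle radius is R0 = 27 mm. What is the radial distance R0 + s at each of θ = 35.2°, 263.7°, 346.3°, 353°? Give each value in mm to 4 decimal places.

seg 1 [0°–20.7°] dwell: s stays 0.0000
seg 2 [20.7°–108.1°] simple-harmonic, h=20: θ=35.2° here. β=14.5, B=87.4. 20/2·(1 − cos(π·0.1659)) = 1.3278 → s = 1.3278
seg 2 [20.7°–108.1°] simple-harmonic, h=20: full span → s += 20 → s = 20.0000
seg 3 [108.1°–167.2°] dwell: s stays 20.0000
seg 4 [167.2°–203.4°] uniform, h=18: full span → s += 18 → s = 38.0000
seg 5 [203.4°–336.8°] uniform, h=-24: θ=263.7° here. β=60.3, B=133.4. -24·60.3/133.4 = -10.8486 → s = 27.1514
seg 5 [203.4°–336.8°] uniform, h=-24: full span → s += -24 → s = 14.0000
seg 6 [336.8°–360°] cycloidal, h=-14: θ=346.3° here. β=9.5, B=23.2. -14·(0.4095 − sin(2π·0.4095)/(2π)) = -4.5327 → s = 9.4673
seg 6 [336.8°–360°] cycloidal, h=-14: θ=353° here. β=16.2, B=23.2. -14·(0.6983 − sin(2π·0.6983)/(2π)) = -11.8874 → s = 2.1126
θ=35.2°: R = R0 + s = 27 + 1.3278 = 28.3278
θ=263.7°: R = R0 + s = 27 + 27.1514 = 54.1514
θ=346.3°: R = R0 + s = 27 + 9.4673 = 36.4673
θ=353°: R = R0 + s = 27 + 2.1126 = 29.1126

θ=35.2°: 28.3278
θ=263.7°: 54.1514
θ=346.3°: 36.4673
θ=353°: 29.1126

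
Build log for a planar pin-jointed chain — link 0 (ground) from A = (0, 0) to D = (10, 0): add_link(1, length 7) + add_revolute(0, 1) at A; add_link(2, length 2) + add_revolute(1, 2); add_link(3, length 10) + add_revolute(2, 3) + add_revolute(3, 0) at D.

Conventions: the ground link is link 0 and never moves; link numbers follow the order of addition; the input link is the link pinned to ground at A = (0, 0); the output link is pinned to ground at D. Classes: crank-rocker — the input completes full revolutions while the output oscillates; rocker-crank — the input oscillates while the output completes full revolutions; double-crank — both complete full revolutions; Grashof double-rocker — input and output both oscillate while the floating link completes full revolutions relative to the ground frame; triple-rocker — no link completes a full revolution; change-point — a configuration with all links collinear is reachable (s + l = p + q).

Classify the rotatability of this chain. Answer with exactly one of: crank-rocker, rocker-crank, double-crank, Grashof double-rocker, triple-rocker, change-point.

lengths: ground=10, input=7, coupler=2, output=10
sorted: s=2 (shortest), l=10 (longest), p+q=17
s + l = 12 vs p + q = 17
s + l < p + q (Grashof) with shortest = coupler link → Grashof double-rocker

Grashof double-rocker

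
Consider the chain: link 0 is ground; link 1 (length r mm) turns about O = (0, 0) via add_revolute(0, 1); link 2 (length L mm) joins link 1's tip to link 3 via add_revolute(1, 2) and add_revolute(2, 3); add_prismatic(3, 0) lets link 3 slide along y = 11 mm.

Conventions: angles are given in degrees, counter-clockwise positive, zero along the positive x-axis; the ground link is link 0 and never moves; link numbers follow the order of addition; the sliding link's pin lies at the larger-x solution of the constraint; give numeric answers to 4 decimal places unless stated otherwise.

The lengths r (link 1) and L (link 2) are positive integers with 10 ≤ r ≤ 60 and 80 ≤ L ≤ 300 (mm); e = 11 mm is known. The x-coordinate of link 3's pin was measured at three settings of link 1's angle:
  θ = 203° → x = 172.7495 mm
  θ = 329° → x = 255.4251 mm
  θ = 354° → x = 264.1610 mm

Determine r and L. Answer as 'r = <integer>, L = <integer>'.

constraint per measurement: (x − r cos θ)² + (r sin θ − e)² = L²
subtracting the θ₁ and θ₂ equations cancels the r² and L² terms:
r = (x₁² − x₂²) / (2[(x₁cos θ₁ + e sin θ₁) − (x₂cos θ₂ + e sin θ₂)]) = 47.0000 → r = 47
L² = (x₁ − r cos θ₁)² + (r sin θ₁ − e)² = 47523.9805 → L = 218.0000 → L = 218
check at θ₃=354°: x = 264.1610 (printed 264.1610) ✓

r = 47, L = 218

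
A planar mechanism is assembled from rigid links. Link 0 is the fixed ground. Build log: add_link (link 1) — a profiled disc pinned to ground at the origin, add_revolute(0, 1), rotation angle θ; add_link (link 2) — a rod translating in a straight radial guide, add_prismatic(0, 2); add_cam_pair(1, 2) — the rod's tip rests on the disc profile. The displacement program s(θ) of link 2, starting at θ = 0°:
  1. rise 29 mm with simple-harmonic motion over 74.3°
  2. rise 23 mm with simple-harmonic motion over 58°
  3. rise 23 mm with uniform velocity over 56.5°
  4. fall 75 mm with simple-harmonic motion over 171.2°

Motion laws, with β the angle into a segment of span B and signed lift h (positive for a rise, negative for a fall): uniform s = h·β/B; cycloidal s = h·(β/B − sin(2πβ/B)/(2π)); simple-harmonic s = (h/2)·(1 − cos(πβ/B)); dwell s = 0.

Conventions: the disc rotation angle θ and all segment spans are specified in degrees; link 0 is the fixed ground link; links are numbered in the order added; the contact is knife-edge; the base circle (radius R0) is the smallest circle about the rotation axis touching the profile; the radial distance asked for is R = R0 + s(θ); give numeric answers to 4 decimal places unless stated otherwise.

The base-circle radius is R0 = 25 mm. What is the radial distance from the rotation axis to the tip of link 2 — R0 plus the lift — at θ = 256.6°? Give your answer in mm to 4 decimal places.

seg 1 [0°–74.3°] simple-harmonic, h=29: full span → s += 29 → s = 29.0000
seg 2 [74.3°–132.3°] simple-harmonic, h=23: full span → s += 23 → s = 52.0000
seg 3 [132.3°–188.8°] uniform, h=23: full span → s += 23 → s = 75.0000
seg 4 [188.8°–360°] simple-harmonic, h=-75: θ=256.6° here. β=67.8, B=171.2. -75/2·(1 − cos(π·0.3960)) = -25.4677 → s = 49.5323
R = R0 + s = 25 + 49.5323 = 74.5323

74.5323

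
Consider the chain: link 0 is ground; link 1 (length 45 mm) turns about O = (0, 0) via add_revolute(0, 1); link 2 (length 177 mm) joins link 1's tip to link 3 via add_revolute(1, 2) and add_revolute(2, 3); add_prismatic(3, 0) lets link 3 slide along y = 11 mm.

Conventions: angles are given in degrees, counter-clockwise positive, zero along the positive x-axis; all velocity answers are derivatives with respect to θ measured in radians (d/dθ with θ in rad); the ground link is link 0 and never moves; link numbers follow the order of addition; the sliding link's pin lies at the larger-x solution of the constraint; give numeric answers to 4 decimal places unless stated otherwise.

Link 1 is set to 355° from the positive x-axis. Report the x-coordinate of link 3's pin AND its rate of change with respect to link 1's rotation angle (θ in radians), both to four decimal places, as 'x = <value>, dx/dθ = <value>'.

geometry: r = 45 mm, L = 177 mm, e = 11 mm
crank pin P = (r cos θ, r sin θ) = (44.828761, -3.922008)
h = r sin θ − e = -3.922008 − 11 = -14.922008
x = r cos θ + √(L² − h²) = 44.828761 + 176.369877 = 221.198639
dx/dθ = −r sin θ − h·r cos θ/√(L² − h²) (θ in radians; h = -14.922008) = 7.714805

x = 221.1986, dx/dθ = 7.7148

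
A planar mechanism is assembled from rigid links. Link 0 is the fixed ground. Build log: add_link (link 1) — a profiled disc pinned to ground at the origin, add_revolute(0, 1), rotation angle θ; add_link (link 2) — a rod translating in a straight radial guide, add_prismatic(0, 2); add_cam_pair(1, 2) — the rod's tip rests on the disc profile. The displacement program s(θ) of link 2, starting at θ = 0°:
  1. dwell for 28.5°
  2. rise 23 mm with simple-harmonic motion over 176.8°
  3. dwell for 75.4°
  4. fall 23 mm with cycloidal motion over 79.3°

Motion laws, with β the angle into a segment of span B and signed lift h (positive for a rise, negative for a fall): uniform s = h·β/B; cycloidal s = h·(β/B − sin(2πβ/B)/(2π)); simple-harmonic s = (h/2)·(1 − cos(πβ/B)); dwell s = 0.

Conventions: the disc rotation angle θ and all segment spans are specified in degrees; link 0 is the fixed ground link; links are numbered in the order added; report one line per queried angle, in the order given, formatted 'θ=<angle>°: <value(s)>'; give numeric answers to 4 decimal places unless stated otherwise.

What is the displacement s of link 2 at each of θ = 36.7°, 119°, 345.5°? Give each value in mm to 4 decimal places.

seg 1 [0°–28.5°] dwell: s stays 0.0000
seg 2 [28.5°–205.3°] simple-harmonic, h=23: θ=36.7° here. β=8.2, B=176.8. 23/2·(1 − cos(π·0.0464)) = 0.1219 → s = 0.1219
seg 2 [28.5°–205.3°] simple-harmonic, h=23: θ=119° here. β=90.5, B=176.8. 23/2·(1 − cos(π·0.5119)) = 11.9290 → s = 11.9290
seg 2 [28.5°–205.3°] simple-harmonic, h=23: full span → s += 23 → s = 23.0000
seg 3 [205.3°–280.7°] dwell: s stays 23.0000
seg 4 [280.7°–360°] cycloidal, h=-23: θ=345.5° here. β=64.8, B=79.3. -23·(0.8172 − sin(2π·0.8172)/(2π)) = -22.1340 → s = 0.8660

θ=36.7°: 0.1219
θ=119°: 11.9290
θ=345.5°: 0.8660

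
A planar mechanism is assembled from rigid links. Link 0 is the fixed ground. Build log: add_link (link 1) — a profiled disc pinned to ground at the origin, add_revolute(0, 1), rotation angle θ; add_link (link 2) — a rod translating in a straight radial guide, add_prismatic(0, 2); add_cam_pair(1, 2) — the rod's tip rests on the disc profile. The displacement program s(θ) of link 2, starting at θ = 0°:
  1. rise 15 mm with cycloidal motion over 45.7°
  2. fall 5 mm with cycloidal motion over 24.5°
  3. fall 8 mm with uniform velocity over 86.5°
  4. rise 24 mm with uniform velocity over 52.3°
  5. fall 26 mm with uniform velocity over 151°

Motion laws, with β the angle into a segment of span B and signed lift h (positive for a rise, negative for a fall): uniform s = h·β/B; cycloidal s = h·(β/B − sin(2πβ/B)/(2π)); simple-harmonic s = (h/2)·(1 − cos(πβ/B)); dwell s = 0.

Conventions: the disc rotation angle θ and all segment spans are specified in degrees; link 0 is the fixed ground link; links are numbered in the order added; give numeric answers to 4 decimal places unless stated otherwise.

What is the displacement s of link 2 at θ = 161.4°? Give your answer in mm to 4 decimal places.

seg 1 [0°–45.7°] cycloidal, h=15: full span → s += 15 → s = 15.0000
seg 2 [45.7°–70.2°] cycloidal, h=-5: full span → s += -5 → s = 10.0000
seg 3 [70.2°–156.7°] uniform, h=-8: full span → s += -8 → s = 2.0000
seg 4 [156.7°–209°] uniform, h=24: θ=161.4° here. β=4.7, B=52.3. 24·4.7/52.3 = 2.1568 → s = 4.1568

4.1568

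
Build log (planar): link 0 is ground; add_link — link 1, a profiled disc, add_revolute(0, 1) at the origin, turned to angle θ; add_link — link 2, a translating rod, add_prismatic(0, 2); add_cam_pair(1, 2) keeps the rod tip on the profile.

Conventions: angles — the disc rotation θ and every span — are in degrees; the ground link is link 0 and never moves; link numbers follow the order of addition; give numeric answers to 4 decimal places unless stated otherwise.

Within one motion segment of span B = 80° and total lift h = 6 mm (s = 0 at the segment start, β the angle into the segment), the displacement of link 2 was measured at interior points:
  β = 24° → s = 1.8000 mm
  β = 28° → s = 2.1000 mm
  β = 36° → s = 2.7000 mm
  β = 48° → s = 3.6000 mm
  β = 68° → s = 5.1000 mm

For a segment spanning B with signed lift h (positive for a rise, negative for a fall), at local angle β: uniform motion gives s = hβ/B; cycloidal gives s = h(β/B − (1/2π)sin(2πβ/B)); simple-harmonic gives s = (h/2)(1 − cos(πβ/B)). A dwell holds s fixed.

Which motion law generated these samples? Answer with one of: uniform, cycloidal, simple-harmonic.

candidates at β/B = r: uniform s = h·r (linear in β); cycloidal s = h·(r − sin(2πr)/(2π)); simple-harmonic s = (h/2)(1 − cos(πr))
β=24°: printed 1.8000 | uniform 1.8000, cycloidal 0.8918, simple-harmonic 1.2366
β=28°: printed 2.1000 | uniform 2.1000, cycloidal 1.3274, simple-harmonic 1.6380
β=36°: printed 2.7000 | uniform 2.7000, cycloidal 2.4049, simple-harmonic 2.5307
β=48°: printed 3.6000 | uniform 3.6000, cycloidal 4.1613, simple-harmonic 3.9271
β=68°: printed 5.1000 | uniform 5.1000, cycloidal 5.8726, simple-harmonic 5.6730
only one law matches every sample → uniform

uniform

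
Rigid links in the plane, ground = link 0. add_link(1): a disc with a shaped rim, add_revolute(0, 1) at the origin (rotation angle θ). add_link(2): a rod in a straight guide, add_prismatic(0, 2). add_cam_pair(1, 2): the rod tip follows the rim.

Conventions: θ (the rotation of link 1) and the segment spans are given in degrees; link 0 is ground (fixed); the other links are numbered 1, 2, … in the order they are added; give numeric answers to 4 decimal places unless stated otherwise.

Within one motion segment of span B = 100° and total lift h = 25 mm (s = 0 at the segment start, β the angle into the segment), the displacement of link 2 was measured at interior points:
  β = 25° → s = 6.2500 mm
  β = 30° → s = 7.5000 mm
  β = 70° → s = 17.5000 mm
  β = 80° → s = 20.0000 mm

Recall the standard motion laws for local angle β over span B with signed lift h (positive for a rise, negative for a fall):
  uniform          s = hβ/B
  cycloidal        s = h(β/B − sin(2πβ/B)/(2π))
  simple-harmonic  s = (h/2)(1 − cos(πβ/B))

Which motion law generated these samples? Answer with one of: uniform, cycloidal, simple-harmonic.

candidates at β/B = r: uniform s = h·r (linear in β); cycloidal s = h·(r − sin(2πr)/(2π)); simple-harmonic s = (h/2)(1 − cos(πr))
β=25°: printed 6.2500 | uniform 6.2500, cycloidal 2.2711, simple-harmonic 3.6612
β=30°: printed 7.5000 | uniform 7.5000, cycloidal 3.7159, simple-harmonic 5.1527
β=70°: printed 17.5000 | uniform 17.5000, cycloidal 21.2841, simple-harmonic 19.8473
β=80°: printed 20.0000 | uniform 20.0000, cycloidal 23.7841, simple-harmonic 22.6127
only one law matches every sample → uniform

uniform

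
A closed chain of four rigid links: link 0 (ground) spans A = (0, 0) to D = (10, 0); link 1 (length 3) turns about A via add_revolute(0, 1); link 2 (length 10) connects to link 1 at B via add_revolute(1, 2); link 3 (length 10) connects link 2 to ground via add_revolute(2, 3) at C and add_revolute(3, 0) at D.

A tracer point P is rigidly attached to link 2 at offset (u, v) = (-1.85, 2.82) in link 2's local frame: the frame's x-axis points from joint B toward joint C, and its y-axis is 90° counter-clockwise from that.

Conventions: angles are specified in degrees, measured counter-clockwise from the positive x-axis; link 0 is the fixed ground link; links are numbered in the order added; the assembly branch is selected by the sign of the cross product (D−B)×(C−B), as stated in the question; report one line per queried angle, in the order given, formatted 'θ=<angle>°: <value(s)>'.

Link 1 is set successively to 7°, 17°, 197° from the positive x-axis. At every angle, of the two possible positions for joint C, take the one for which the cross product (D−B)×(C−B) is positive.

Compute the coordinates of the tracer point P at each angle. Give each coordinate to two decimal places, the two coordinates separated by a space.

A=(0,0), D=(10.00,0)
θ=7°: B = A + 3.00·(cos7°, sin7°) = (2.9776, 0.3656)
θ=7°: |BD| = 7.0319
θ=7°: circle(B,10.00) ∩ circle(D,10.00): a=3.5159, h=9.3615
θ=7°:   candidates: C₊=(6.9756,9.5317) cross=65.829; C₋=(6.0021,-9.1661) cross=-65.829
θ=7°:   branch + wants cross > 0 → take C=(6.9756,9.5317) (cross=65.829)
θ=7°: ex = (C−B)/|BC| = (0.3998,0.9166); ey = (-0.9166,0.3998)
θ=7°: P = B + -1.85·ex + 2.82·ey = (-0.3468,-0.2027)
θ=17°: B = A + 3.00·(cos17°, sin17°) = (2.8689, 0.8771)
θ=17°: |BD| = 7.1848
θ=17°: circle(B,10.00) ∩ circle(D,10.00): a=3.5924, h=9.3324
θ=17°:   candidates: C₊=(7.5738,9.7012) cross=67.052; C₋=(5.2952,-8.8241) cross=-67.052
θ=17°:   branch + wants cross > 0 → take C=(7.5738,9.7012) (cross=67.052)
θ=17°: ex = (C−B)/|BC| = (0.4705,0.8824); ey = (-0.8824,0.4705)
θ=17°: P = B + -1.85·ex + 2.82·ey = (-0.4899,0.5714)
θ=197°: B = A + 3.00·(cos197°, sin197°) = (-2.8689, -0.8771)
θ=197°: |BD| = 12.8988
θ=197°: circle(B,10.00) ∩ circle(D,10.00): a=6.4494, h=7.6423
θ=197°:   candidates: C₊=(3.0459,7.1861) cross=98.577; C₋=(4.0852,-8.0632) cross=-98.577
θ=197°:   branch + wants cross > 0 → take C=(3.0459,7.1861) (cross=98.577)
θ=197°: ex = (C−B)/|BC| = (0.5915,0.8063); ey = (-0.8063,0.5915)
θ=197°: P = B + -1.85·ex + 2.82·ey = (-6.2370,-0.7008)

θ=7°: -0.35 -0.20
θ=17°: -0.49 0.57
θ=197°: -6.24 -0.70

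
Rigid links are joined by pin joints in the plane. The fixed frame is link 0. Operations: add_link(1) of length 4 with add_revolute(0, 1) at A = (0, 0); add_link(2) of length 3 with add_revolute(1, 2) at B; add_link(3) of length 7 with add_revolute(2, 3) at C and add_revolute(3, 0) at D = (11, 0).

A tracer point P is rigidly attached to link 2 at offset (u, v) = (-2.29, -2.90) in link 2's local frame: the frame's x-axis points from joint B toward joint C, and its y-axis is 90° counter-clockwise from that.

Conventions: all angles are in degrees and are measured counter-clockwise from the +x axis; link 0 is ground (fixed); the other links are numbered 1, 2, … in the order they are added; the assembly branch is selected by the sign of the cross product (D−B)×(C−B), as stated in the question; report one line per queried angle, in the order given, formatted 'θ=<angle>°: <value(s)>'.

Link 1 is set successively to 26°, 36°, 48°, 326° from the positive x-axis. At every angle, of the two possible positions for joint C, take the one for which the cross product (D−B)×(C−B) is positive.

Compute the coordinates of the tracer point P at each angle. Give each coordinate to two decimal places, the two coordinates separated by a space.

A=(0,0), D=(11.00,0)
θ=26°: B = A + 4.00·(cos26°, sin26°) = (3.5952, 1.7535)
θ=26°: |BD| = 7.6096
θ=26°: circle(B,3.00) ∩ circle(D,7.00): a=1.1765, h=2.7597
θ=26°:   candidates: C₊=(5.3760,4.1678) cross=21.000; C₋=(4.1042,-1.2030) cross=-21.000
θ=26°:   branch + wants cross > 0 → take C=(5.3760,4.1678) (cross=21.000)
θ=26°: ex = (C−B)/|BC| = (0.5936,0.8048); ey = (-0.8048,0.5936)
θ=26°: P = B + -2.29·ex + -2.90·ey = (4.5696,-1.8109)
θ=36°: B = A + 4.00·(cos36°, sin36°) = (3.2361, 2.3511)
θ=36°: |BD| = 8.1121
θ=36°: circle(B,3.00) ∩ circle(D,7.00): a=1.5906, h=2.5436
θ=36°:   candidates: C₊=(5.4956,4.3246) cross=20.634; C₋=(4.0212,-0.5443) cross=-20.634
θ=36°:   branch + wants cross > 0 → take C=(5.4956,4.3246) (cross=20.634)
θ=36°: ex = (C−B)/|BC| = (0.7532,0.6578); ey = (-0.6578,0.7532)
θ=36°: P = B + -2.29·ex + -2.90·ey = (3.4189,-1.3395)
θ=48°: B = A + 4.00·(cos48°, sin48°) = (2.6765, 2.9726)
θ=48°: |BD| = 8.8384
θ=48°: circle(B,3.00) ∩ circle(D,7.00): a=2.1563, h=2.0857
θ=48°:   candidates: C₊=(5.4087,4.2116) cross=18.435; C₋=(4.0057,0.2831) cross=-18.435
θ=48°:   branch + wants cross > 0 → take C=(5.4087,4.2116) (cross=18.435)
θ=48°: ex = (C−B)/|BC| = (0.9107,0.4130); ey = (-0.4130,0.9107)
θ=48°: P = B + -2.29·ex + -2.90·ey = (1.7887,-0.6143)
θ=326°: B = A + 4.00·(cos326°, sin326°) = (3.3162, -2.2368)
θ=326°: |BD| = 8.0028
θ=326°: circle(B,3.00) ∩ circle(D,7.00): a=1.5023, h=2.5968
θ=326°:   candidates: C₊=(4.0328,0.6764) cross=20.781; C₋=(5.4843,-4.3102) cross=-20.781
θ=326°:   branch + wants cross > 0 → take C=(4.0328,0.6764) (cross=20.781)
θ=326°: ex = (C−B)/|BC| = (0.2389,0.9711); ey = (-0.9711,0.2389)
θ=326°: P = B + -2.29·ex + -2.90·ey = (5.5852,-5.1532)

θ=26°: 4.57 -1.81
θ=36°: 3.42 -1.34
θ=48°: 1.79 -0.61
θ=326°: 5.59 -5.15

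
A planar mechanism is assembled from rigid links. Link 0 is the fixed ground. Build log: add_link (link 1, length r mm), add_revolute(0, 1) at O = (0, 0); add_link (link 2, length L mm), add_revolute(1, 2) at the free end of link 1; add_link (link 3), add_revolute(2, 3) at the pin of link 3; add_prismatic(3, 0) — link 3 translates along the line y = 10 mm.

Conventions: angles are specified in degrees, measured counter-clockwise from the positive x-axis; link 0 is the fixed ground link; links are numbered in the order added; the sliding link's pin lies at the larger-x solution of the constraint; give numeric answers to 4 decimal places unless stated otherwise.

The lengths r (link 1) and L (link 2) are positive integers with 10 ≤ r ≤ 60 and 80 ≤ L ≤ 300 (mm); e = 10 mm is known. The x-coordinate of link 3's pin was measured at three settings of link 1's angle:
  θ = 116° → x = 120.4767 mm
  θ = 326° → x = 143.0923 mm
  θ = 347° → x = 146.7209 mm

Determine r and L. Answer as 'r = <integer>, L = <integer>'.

constraint per measurement: (x − r cos θ)² + (r sin θ − e)² = L²
subtracting the θ₁ and θ₂ equations cancels the r² and L² terms:
r = (x₁² − x₂²) / (2[(x₁cos θ₁ + e sin θ₁) − (x₂cos θ₂ + e sin θ₂)]) = 19.0000 → r = 19
L² = (x₁ − r cos θ₁)² + (r sin θ₁ − e)² = 16641.0069 → L = 129.0000 → L = 129
check at θ₃=347°: x = 146.7209 (printed 146.7209) ✓

r = 19, L = 129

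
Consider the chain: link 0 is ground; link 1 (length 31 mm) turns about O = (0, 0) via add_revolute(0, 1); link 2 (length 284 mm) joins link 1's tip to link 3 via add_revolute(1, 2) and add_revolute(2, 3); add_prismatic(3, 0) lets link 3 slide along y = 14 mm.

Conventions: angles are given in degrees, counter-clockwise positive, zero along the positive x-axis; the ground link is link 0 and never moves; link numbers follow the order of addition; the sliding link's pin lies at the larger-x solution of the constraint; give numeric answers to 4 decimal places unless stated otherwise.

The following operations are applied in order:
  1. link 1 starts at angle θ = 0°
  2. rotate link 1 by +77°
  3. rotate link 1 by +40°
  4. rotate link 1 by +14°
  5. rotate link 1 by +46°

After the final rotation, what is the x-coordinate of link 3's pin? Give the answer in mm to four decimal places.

geometry: r = 31 mm, L = 284 mm, e = 14 mm; θ starts at 0°
rotate link 1 by +77°: θ ← 0° +77° = 77°
rotate link 1 by +40°: θ ← 77° +40° = 117°
rotate link 1 by +14°: θ ← 117° +14° = 131°
rotate link 1 by +46°: θ ← 131° +46° = 177°
crank pin P = (r cos θ, r sin θ) = (-30.957516, 1.622415)
h = r sin θ − e = 1.622415 − 14 = -12.377585
x = r cos θ + √(L² − h²) = -30.957516 + 283.730145 = 252.772630

252.7726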